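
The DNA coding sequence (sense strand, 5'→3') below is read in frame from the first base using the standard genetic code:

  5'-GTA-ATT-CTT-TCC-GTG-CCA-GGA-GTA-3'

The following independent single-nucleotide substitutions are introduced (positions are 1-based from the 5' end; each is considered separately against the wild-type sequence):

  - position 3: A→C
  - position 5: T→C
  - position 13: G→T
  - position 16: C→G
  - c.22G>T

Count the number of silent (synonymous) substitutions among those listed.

Codon 1: GTA (Val) → GTC (Val) — synonymous.
Codon 2: ATT (Ile) → ACT (Thr) — missense.
Codon 5: GTG (Val) → TTG (Leu) — missense.
Codon 6: CCA (Pro) → GCA (Ala) — missense.
Codon 8: GTA (Val) → TTA (Leu) — missense.
Synonymous: 1 of 5.

1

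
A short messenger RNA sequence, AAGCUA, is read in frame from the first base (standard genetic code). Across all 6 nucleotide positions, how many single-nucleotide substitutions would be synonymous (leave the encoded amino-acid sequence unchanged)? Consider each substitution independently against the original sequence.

5

Codon 1 (AAG, Lys): 1 synonymous substitution.
Codon 2 (CUA, Leu): 4 synonymous substitutions.
Total: 1 + 4 = 5.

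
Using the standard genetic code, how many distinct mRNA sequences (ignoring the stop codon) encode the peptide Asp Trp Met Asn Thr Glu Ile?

Asp: 2 codons.
Trp: 1 codon.
Met: 1 codon.
Asn: 2 codons.
Thr: 4 codons.
Glu: 2 codons.
Ile: 3 codons.
2 × 1 × 1 × 2 × 4 × 2 × 3 = 96.

96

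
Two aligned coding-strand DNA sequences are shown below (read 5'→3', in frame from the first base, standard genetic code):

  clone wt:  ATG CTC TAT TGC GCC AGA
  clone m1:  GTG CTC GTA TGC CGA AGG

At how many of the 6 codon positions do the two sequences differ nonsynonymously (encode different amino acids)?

Codon 1: ATG Met / GTG Val — nonsynonymous.
Codon 2: CTC Leu / CTC Leu — identical.
Codon 3: TAT Tyr / GTA Val — nonsynonymous.
Codon 4: TGC Cys / TGC Cys — identical.
Codon 5: GCC Ala / CGA Arg — nonsynonymous.
Codon 6: AGA Arg / AGG Arg — synonymous.
Nonsynonymous differences: 3.

3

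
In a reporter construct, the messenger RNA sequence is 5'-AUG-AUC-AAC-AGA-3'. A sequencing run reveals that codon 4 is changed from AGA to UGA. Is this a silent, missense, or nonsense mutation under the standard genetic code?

Position 10 falls in codon 4: AGA → Arg.
After the substitution the codon is UGA → Stop.
The new codon is a stop codon, so this is a nonsense mutation.

nonsense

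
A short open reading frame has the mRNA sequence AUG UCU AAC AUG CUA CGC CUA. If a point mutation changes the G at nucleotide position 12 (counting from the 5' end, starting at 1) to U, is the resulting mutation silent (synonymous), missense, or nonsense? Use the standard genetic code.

missense

Position 12 falls in codon 4: AUG → Met.
After the substitution the codon is AUU → Ile.
Met ≠ Ile, so this is a missense mutation.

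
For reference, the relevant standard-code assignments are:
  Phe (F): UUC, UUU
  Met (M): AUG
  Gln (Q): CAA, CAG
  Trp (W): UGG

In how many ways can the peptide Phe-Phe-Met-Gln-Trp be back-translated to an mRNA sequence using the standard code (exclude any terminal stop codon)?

Phe: 2 codons.
Phe: 2 codons.
Met: 1 codon.
Gln: 2 codons.
Trp: 1 codon.
2 × 2 × 1 × 2 × 1 = 8.

8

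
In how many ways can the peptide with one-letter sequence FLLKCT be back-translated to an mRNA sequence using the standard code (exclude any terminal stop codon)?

1152

Phe: 2 codons.
Leu: 6 codons.
Leu: 6 codons.
Lys: 2 codons.
Cys: 2 codons.
Thr: 4 codons.
2 × 6 × 6 × 2 × 2 × 4 = 1152.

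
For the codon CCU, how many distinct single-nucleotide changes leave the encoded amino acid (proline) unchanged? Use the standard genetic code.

3

Position 1: none → 0 synonymous.
Position 2: none → 0 synonymous.
Position 3: CCC, CCA, CCG → 3 synonymous.
Total: 0 + 0 + 3 = 3.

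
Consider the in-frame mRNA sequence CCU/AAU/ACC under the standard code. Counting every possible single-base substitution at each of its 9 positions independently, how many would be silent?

7

Codon 1 (CCU, Pro): 3 synonymous substitutions.
Codon 2 (AAU, Asn): 1 synonymous substitution.
Codon 3 (ACC, Thr): 3 synonymous substitutions.
Total: 3 + 1 + 3 = 7.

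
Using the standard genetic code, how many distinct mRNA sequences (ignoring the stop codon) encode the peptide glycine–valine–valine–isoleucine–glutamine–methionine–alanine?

Gly: 4 codons.
Val: 4 codons.
Val: 4 codons.
Ile: 3 codons.
Gln: 2 codons.
Met: 1 codon.
Ala: 4 codons.
4 × 4 × 4 × 3 × 2 × 1 × 4 = 1536.

1536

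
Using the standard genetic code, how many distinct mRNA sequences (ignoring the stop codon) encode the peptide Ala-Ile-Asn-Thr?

96

Ala: 4 codons.
Ile: 3 codons.
Asn: 2 codons.
Thr: 4 codons.
4 × 3 × 2 × 4 = 96.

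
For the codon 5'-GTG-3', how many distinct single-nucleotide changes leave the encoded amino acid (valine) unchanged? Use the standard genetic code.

3

Position 1: none → 0 synonymous.
Position 2: none → 0 synonymous.
Position 3: GTT, GTC, GTA → 3 synonymous.
Total: 0 + 0 + 3 = 3.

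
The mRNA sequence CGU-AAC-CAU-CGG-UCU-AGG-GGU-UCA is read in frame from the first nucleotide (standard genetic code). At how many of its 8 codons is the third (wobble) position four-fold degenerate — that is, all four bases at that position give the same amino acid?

Codon 1 CGU (Arg): third position 4-fold.
Codon 2 AAC (Asn): third position 2-fold.
Codon 3 CAU (His): third position 2-fold.
Codon 4 CGG (Arg): third position 4-fold.
Codon 5 UCU (Ser): third position 4-fold.
Codon 6 AGG (Arg): third position 2-fold.
Codon 7 GGU (Gly): third position 4-fold.
Codon 8 UCA (Ser): third position 4-fold.
Four-fold degenerate third positions: 5.

5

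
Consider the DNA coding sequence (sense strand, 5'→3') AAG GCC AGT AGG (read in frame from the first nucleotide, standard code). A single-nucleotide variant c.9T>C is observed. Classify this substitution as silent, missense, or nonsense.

silent

Position 9 falls in codon 3: AGT → Ser.
After the substitution the codon is AGC → Ser.
Both encode Ser, so the change is synonymous.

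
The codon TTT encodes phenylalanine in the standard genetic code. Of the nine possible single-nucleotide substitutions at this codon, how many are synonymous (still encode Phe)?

Position 1: none → 0 synonymous.
Position 2: none → 0 synonymous.
Position 3: TTC → 1 synonymous.
Total: 0 + 0 + 1 = 1.

1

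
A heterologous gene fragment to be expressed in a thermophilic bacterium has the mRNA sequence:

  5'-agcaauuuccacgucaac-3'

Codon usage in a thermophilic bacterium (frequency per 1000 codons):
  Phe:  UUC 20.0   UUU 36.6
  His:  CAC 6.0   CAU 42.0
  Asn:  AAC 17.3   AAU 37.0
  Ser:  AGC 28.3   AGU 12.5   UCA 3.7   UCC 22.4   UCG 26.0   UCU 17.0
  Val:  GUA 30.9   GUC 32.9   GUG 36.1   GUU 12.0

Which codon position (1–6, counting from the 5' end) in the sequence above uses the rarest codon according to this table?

Codon 1 AGC (Ser): 28.3 per 1000.
Codon 2 AAU (Asn): 37.0 per 1000.
Codon 3 UUC (Phe): 20.0 per 1000.
Codon 4 CAC (His): 6.0 per 1000.
Codon 5 GUC (Val): 32.9 per 1000.
Codon 6 AAC (Asn): 17.3 per 1000.
Lowest frequency is 6.0 at codon 4.

4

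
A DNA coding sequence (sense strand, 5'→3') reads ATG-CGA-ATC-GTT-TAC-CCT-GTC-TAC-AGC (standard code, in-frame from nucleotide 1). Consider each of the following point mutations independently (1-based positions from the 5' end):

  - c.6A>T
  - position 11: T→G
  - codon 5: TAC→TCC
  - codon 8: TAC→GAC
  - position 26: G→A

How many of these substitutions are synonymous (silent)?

Codon 2: CGA (Arg) → CGT (Arg) — synonymous.
Codon 4: GTT (Val) → GGT (Gly) — missense.
Codon 5: TAC (Tyr) → TCC (Ser) — missense.
Codon 8: TAC (Tyr) → GAC (Asp) — missense.
Codon 9: AGC (Ser) → AAC (Asn) — missense.
Synonymous: 1 of 5.

1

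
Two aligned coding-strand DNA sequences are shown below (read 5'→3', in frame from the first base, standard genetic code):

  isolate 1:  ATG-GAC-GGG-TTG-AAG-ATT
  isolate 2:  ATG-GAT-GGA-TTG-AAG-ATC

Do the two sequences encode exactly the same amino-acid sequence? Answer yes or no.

yes

Codon 1: ATG Met / ATG Met — identical.
Codon 2: GAC Asp / GAT Asp — synonymous.
Codon 3: GGG Gly / GGA Gly — synonymous.
Codon 4: TTG Leu / TTG Leu — identical.
Codon 5: AAG Lys / AAG Lys — identical.
Codon 6: ATT Ile / ATC Ile — synonymous.
Nonsynonymous differences: 0 → same protein.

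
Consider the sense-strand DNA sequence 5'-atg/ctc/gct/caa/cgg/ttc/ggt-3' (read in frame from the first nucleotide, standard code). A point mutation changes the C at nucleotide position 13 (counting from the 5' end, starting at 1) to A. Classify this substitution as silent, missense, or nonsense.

Position 13 falls in codon 5: CGG → Arg.
After the substitution the codon is AGG → Arg.
Both encode Arg, so the change is synonymous.

silent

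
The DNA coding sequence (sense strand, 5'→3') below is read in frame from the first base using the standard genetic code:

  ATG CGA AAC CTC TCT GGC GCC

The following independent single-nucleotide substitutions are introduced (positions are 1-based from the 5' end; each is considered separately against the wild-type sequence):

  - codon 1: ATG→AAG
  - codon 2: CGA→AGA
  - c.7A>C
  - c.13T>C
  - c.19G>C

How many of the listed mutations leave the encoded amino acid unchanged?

1

Codon 1: ATG (Met) → AAG (Lys) — missense.
Codon 2: CGA (Arg) → AGA (Arg) — synonymous.
Codon 3: AAC (Asn) → CAC (His) — missense.
Codon 5: TCT (Ser) → CCT (Pro) — missense.
Codon 7: GCC (Ala) → CCC (Pro) — missense.
Synonymous: 1 of 5.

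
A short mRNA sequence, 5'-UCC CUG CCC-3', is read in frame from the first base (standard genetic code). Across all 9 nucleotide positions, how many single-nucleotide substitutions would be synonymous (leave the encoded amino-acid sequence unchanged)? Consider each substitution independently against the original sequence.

10

Codon 1 (UCC, Ser): 3 synonymous substitutions.
Codon 2 (CUG, Leu): 4 synonymous substitutions.
Codon 3 (CCC, Pro): 3 synonymous substitutions.
Total: 3 + 4 + 3 = 10.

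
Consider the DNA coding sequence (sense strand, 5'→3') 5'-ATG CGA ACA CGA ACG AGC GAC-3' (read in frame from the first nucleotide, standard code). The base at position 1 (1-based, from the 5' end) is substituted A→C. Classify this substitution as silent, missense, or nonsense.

missense

Position 1 falls in codon 1: ATG → Met.
After the substitution the codon is CTG → Leu.
Met ≠ Leu, so this is a missense mutation.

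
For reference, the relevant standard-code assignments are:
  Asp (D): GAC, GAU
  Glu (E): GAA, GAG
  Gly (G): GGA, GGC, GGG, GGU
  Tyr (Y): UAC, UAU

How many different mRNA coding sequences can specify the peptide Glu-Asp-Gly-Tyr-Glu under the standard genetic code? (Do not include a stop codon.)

Glu: 2 codons.
Asp: 2 codons.
Gly: 4 codons.
Tyr: 2 codons.
Glu: 2 codons.
2 × 2 × 4 × 2 × 2 = 64.

64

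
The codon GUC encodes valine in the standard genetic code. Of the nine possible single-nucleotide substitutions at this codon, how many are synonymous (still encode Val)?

Position 1: none → 0 synonymous.
Position 2: none → 0 synonymous.
Position 3: GUU, GUA, GUG → 3 synonymous.
Total: 0 + 0 + 3 = 3.

3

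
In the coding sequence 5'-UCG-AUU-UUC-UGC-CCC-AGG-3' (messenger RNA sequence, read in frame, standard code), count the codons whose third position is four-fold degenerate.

2

Codon 1 UCG (Ser): third position 4-fold.
Codon 2 AUU (Ile): third position 3-fold.
Codon 3 UUC (Phe): third position 2-fold.
Codon 4 UGC (Cys): third position 2-fold.
Codon 5 CCC (Pro): third position 4-fold.
Codon 6 AGG (Arg): third position 2-fold.
Four-fold degenerate third positions: 2.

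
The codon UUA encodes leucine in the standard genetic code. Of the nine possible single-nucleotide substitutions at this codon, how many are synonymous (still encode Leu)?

2

Position 1: CUA → 1 synonymous.
Position 2: none → 0 synonymous.
Position 3: UUG → 1 synonymous.
Total: 1 + 0 + 1 = 2.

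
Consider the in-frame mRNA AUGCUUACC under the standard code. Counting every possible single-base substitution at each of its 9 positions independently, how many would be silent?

Codon 1 (AUG, Met): 0 synonymous substitutions.
Codon 2 (CUU, Leu): 3 synonymous substitutions.
Codon 3 (ACC, Thr): 3 synonymous substitutions.
Total: 0 + 3 + 3 = 6.

6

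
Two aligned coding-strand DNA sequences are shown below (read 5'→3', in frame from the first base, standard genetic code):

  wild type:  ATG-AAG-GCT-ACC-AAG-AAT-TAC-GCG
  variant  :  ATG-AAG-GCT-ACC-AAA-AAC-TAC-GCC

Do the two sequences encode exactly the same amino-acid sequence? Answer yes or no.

yes

Codon 1: ATG Met / ATG Met — identical.
Codon 2: AAG Lys / AAG Lys — identical.
Codon 3: GCT Ala / GCT Ala — identical.
Codon 4: ACC Thr / ACC Thr — identical.
Codon 5: AAG Lys / AAA Lys — synonymous.
Codon 6: AAT Asn / AAC Asn — synonymous.
Codon 7: TAC Tyr / TAC Tyr — identical.
Codon 8: GCG Ala / GCC Ala — synonymous.
Nonsynonymous differences: 0 → same protein.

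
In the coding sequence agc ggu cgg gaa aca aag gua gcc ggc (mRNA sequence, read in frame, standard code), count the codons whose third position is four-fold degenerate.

Codon 1 AGC (Ser): third position 2-fold.
Codon 2 GGU (Gly): third position 4-fold.
Codon 3 CGG (Arg): third position 4-fold.
Codon 4 GAA (Glu): third position 2-fold.
Codon 5 ACA (Thr): third position 4-fold.
Codon 6 AAG (Lys): third position 2-fold.
Codon 7 GUA (Val): third position 4-fold.
Codon 8 GCC (Ala): third position 4-fold.
Codon 9 GGC (Gly): third position 4-fold.
Four-fold degenerate third positions: 6.

6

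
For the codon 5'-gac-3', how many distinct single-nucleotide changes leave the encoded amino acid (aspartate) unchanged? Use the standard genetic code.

Position 1: none → 0 synonymous.
Position 2: none → 0 synonymous.
Position 3: GAT → 1 synonymous.
Total: 0 + 0 + 1 = 1.

1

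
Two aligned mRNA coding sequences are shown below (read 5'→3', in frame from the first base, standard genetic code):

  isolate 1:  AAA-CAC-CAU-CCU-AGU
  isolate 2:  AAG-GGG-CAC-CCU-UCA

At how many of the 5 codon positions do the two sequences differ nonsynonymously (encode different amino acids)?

1

Codon 1: AAA Lys / AAG Lys — synonymous.
Codon 2: CAC His / GGG Gly — nonsynonymous.
Codon 3: CAU His / CAC His — synonymous.
Codon 4: CCU Pro / CCU Pro — identical.
Codon 5: AGU Ser / UCA Ser — synonymous.
Nonsynonymous differences: 1.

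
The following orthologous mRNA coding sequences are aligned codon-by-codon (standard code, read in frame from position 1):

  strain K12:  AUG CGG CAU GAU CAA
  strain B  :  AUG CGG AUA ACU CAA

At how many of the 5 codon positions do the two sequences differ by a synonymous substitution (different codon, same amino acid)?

0

Codon 1: AUG Met / AUG Met — identical.
Codon 2: CGG Arg / CGG Arg — identical.
Codon 3: CAU His / AUA Ile — nonsynonymous.
Codon 4: GAU Asp / ACU Thr — nonsynonymous.
Codon 5: CAA Gln / CAA Gln — identical.
Synonymous differences: 0.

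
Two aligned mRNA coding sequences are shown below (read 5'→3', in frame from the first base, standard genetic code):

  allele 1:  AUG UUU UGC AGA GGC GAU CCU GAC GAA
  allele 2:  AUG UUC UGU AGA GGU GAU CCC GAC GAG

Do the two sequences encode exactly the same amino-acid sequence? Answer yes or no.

Codon 1: AUG Met / AUG Met — identical.
Codon 2: UUU Phe / UUC Phe — synonymous.
Codon 3: UGC Cys / UGU Cys — synonymous.
Codon 4: AGA Arg / AGA Arg — identical.
Codon 5: GGC Gly / GGU Gly — synonymous.
Codon 6: GAU Asp / GAU Asp — identical.
Codon 7: CCU Pro / CCC Pro — synonymous.
Codon 8: GAC Asp / GAC Asp — identical.
Codon 9: GAA Glu / GAG Glu — synonymous.
Nonsynonymous differences: 0 → same protein.

yes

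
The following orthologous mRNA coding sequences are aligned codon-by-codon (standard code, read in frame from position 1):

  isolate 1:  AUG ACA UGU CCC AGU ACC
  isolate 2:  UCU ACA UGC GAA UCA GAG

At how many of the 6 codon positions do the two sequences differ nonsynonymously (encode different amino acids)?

3

Codon 1: AUG Met / UCU Ser — nonsynonymous.
Codon 2: ACA Thr / ACA Thr — identical.
Codon 3: UGU Cys / UGC Cys — synonymous.
Codon 4: CCC Pro / GAA Glu — nonsynonymous.
Codon 5: AGU Ser / UCA Ser — synonymous.
Codon 6: ACC Thr / GAG Glu — nonsynonymous.
Nonsynonymous differences: 3.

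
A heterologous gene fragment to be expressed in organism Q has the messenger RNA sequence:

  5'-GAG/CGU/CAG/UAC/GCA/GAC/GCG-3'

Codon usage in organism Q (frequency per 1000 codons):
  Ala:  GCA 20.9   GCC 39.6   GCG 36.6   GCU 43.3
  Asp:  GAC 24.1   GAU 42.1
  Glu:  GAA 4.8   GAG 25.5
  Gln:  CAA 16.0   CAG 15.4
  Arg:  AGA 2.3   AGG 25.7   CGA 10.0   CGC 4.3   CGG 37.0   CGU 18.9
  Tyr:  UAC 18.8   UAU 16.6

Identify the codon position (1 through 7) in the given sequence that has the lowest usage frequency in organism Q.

3

Codon 1 GAG (Glu): 25.5 per 1000.
Codon 2 CGU (Arg): 18.9 per 1000.
Codon 3 CAG (Gln): 15.4 per 1000.
Codon 4 UAC (Tyr): 18.8 per 1000.
Codon 5 GCA (Ala): 20.9 per 1000.
Codon 6 GAC (Asp): 24.1 per 1000.
Codon 7 GCG (Ala): 36.6 per 1000.
Lowest frequency is 15.4 at codon 3.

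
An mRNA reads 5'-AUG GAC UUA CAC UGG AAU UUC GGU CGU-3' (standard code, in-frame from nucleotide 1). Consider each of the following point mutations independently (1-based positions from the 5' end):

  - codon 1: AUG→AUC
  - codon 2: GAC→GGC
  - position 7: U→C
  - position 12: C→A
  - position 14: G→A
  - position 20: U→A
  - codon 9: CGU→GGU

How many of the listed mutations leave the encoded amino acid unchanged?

1

Codon 1: AUG (Met) → AUC (Ile) — missense.
Codon 2: GAC (Asp) → GGC (Gly) — missense.
Codon 3: UUA (Leu) → CUA (Leu) — synonymous.
Codon 4: CAC (His) → CAA (Gln) — missense.
Codon 5: UGG (Trp) → UAG (Stop) — nonsense.
Codon 7: UUC (Phe) → UAC (Tyr) — missense.
Codon 9: CGU (Arg) → GGU (Gly) — missense.
Synonymous: 1 of 7.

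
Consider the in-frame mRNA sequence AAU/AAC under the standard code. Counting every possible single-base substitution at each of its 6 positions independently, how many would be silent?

2

Codon 1 (AAU, Asn): 1 synonymous substitution.
Codon 2 (AAC, Asn): 1 synonymous substitution.
Total: 1 + 1 = 2.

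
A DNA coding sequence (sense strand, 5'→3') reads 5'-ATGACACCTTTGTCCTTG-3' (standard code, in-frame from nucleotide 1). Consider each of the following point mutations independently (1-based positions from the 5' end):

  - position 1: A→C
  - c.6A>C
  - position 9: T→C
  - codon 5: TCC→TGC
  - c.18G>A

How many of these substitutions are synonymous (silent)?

3

Codon 1: ATG (Met) → CTG (Leu) — missense.
Codon 2: ACA (Thr) → ACC (Thr) — synonymous.
Codon 3: CCT (Pro) → CCC (Pro) — synonymous.
Codon 5: TCC (Ser) → TGC (Cys) — missense.
Codon 6: TTG (Leu) → TTA (Leu) — synonymous.
Synonymous: 3 of 5.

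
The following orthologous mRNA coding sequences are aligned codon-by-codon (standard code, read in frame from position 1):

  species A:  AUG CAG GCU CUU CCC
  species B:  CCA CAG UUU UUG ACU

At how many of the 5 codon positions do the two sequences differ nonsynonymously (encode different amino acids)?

3

Codon 1: AUG Met / CCA Pro — nonsynonymous.
Codon 2: CAG Gln / CAG Gln — identical.
Codon 3: GCU Ala / UUU Phe — nonsynonymous.
Codon 4: CUU Leu / UUG Leu — synonymous.
Codon 5: CCC Pro / ACU Thr — nonsynonymous.
Nonsynonymous differences: 3.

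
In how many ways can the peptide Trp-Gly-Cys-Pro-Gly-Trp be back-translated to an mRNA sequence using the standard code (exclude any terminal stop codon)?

Trp: 1 codon.
Gly: 4 codons.
Cys: 2 codons.
Pro: 4 codons.
Gly: 4 codons.
Trp: 1 codon.
1 × 4 × 2 × 4 × 4 × 1 = 128.

128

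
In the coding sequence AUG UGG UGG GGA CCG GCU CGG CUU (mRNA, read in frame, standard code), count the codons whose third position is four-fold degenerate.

5

Codon 1 AUG (Met): third position 1-fold.
Codon 2 UGG (Trp): third position 1-fold.
Codon 3 UGG (Trp): third position 1-fold.
Codon 4 GGA (Gly): third position 4-fold.
Codon 5 CCG (Pro): third position 4-fold.
Codon 6 GCU (Ala): third position 4-fold.
Codon 7 CGG (Arg): third position 4-fold.
Codon 8 CUU (Leu): third position 4-fold.
Four-fold degenerate third positions: 5.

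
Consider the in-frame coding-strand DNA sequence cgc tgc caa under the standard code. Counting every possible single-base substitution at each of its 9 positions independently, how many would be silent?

Codon 1 (CGC, Arg): 3 synonymous substitutions.
Codon 2 (TGC, Cys): 1 synonymous substitution.
Codon 3 (CAA, Gln): 1 synonymous substitution.
Total: 3 + 1 + 1 = 5.

5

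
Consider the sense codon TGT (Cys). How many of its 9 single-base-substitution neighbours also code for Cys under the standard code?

1

Position 1: none → 0 synonymous.
Position 2: none → 0 synonymous.
Position 3: TGC → 1 synonymous.
Total: 0 + 0 + 1 = 1.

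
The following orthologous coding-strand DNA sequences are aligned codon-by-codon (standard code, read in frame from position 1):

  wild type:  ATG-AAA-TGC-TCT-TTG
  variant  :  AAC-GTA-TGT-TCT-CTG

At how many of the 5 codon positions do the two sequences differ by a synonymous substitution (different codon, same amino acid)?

2

Codon 1: ATG Met / AAC Asn — nonsynonymous.
Codon 2: AAA Lys / GTA Val — nonsynonymous.
Codon 3: TGC Cys / TGT Cys — synonymous.
Codon 4: TCT Ser / TCT Ser — identical.
Codon 5: TTG Leu / CTG Leu — synonymous.
Synonymous differences: 2.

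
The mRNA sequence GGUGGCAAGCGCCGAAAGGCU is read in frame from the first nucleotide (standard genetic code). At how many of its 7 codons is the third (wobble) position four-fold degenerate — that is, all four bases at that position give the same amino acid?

5

Codon 1 GGU (Gly): third position 4-fold.
Codon 2 GGC (Gly): third position 4-fold.
Codon 3 AAG (Lys): third position 2-fold.
Codon 4 CGC (Arg): third position 4-fold.
Codon 5 CGA (Arg): third position 4-fold.
Codon 6 AAG (Lys): third position 2-fold.
Codon 7 GCU (Ala): third position 4-fold.
Four-fold degenerate third positions: 5.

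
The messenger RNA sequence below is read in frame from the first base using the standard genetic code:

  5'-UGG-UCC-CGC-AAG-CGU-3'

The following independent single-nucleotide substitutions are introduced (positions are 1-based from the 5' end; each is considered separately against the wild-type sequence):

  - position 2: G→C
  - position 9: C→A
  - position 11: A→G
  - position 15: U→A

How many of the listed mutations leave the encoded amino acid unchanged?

2

Codon 1: UGG (Trp) → UCG (Ser) — missense.
Codon 3: CGC (Arg) → CGA (Arg) — synonymous.
Codon 4: AAG (Lys) → AGG (Arg) — missense.
Codon 5: CGU (Arg) → CGA (Arg) — synonymous.
Synonymous: 2 of 4.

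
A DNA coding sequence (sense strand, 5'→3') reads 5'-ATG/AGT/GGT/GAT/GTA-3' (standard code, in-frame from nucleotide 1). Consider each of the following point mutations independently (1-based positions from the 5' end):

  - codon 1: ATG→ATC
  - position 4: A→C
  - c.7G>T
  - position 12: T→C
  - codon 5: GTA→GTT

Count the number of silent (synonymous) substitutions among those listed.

2

Codon 1: ATG (Met) → ATC (Ile) — missense.
Codon 2: AGT (Ser) → CGT (Arg) — missense.
Codon 3: GGT (Gly) → TGT (Cys) — missense.
Codon 4: GAT (Asp) → GAC (Asp) — synonymous.
Codon 5: GTA (Val) → GTT (Val) — synonymous.
Synonymous: 2 of 5.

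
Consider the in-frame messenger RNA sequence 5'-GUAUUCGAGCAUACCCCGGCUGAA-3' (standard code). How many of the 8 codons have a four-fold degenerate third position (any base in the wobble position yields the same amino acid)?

4

Codon 1 GUA (Val): third position 4-fold.
Codon 2 UUC (Phe): third position 2-fold.
Codon 3 GAG (Glu): third position 2-fold.
Codon 4 CAU (His): third position 2-fold.
Codon 5 ACC (Thr): third position 4-fold.
Codon 6 CCG (Pro): third position 4-fold.
Codon 7 GCU (Ala): third position 4-fold.
Codon 8 GAA (Glu): third position 2-fold.
Four-fold degenerate third positions: 4.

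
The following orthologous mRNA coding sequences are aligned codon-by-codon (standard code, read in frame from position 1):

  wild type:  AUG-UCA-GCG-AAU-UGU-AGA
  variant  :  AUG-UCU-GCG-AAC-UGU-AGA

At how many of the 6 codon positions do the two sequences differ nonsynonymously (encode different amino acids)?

Codon 1: AUG Met / AUG Met — identical.
Codon 2: UCA Ser / UCU Ser — synonymous.
Codon 3: GCG Ala / GCG Ala — identical.
Codon 4: AAU Asn / AAC Asn — synonymous.
Codon 5: UGU Cys / UGU Cys — identical.
Codon 6: AGA Arg / AGA Arg — identical.
Nonsynonymous differences: 0.

0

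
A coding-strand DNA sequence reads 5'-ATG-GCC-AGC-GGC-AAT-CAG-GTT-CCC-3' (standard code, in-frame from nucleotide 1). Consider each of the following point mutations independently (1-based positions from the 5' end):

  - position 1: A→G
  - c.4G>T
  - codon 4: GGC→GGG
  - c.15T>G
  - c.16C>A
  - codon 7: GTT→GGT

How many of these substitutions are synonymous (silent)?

Codon 1: ATG (Met) → GTG (Val) — missense.
Codon 2: GCC (Ala) → TCC (Ser) — missense.
Codon 4: GGC (Gly) → GGG (Gly) — synonymous.
Codon 5: AAT (Asn) → AAG (Lys) — missense.
Codon 6: CAG (Gln) → AAG (Lys) — missense.
Codon 7: GTT (Val) → GGT (Gly) — missense.
Synonymous: 1 of 6.

1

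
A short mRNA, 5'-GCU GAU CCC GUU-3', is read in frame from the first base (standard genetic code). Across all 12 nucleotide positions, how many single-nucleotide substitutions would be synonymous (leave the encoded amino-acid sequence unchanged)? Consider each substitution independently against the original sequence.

Codon 1 (GCU, Ala): 3 synonymous substitutions.
Codon 2 (GAU, Asp): 1 synonymous substitution.
Codon 3 (CCC, Pro): 3 synonymous substitutions.
Codon 4 (GUU, Val): 3 synonymous substitutions.
Total: 3 + 1 + 3 + 3 = 10.

10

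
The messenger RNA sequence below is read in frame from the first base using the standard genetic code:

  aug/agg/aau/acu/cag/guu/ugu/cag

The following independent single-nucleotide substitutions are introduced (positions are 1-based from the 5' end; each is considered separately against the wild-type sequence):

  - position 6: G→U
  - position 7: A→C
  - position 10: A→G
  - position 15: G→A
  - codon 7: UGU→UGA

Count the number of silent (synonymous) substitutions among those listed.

1

Codon 2: AGG (Arg) → AGU (Ser) — missense.
Codon 3: AAU (Asn) → CAU (His) — missense.
Codon 4: ACU (Thr) → GCU (Ala) — missense.
Codon 5: CAG (Gln) → CAA (Gln) — synonymous.
Codon 7: UGU (Cys) → UGA (Stop) — nonsense.
Synonymous: 1 of 5.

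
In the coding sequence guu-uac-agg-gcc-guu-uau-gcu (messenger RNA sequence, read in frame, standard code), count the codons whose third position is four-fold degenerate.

4

Codon 1 GUU (Val): third position 4-fold.
Codon 2 UAC (Tyr): third position 2-fold.
Codon 3 AGG (Arg): third position 2-fold.
Codon 4 GCC (Ala): third position 4-fold.
Codon 5 GUU (Val): third position 4-fold.
Codon 6 UAU (Tyr): third position 2-fold.
Codon 7 GCU (Ala): third position 4-fold.
Four-fold degenerate third positions: 4.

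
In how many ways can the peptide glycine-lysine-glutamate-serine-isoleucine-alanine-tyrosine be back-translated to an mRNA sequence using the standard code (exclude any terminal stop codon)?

Gly: 4 codons.
Lys: 2 codons.
Glu: 2 codons.
Ser: 6 codons.
Ile: 3 codons.
Ala: 4 codons.
Tyr: 2 codons.
4 × 2 × 2 × 6 × 3 × 4 × 2 = 2304.

2304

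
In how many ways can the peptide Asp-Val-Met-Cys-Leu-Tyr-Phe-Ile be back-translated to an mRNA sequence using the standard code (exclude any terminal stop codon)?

1152

Asp: 2 codons.
Val: 4 codons.
Met: 1 codon.
Cys: 2 codons.
Leu: 6 codons.
Tyr: 2 codons.
Phe: 2 codons.
Ile: 3 codons.
2 × 4 × 1 × 2 × 6 × 2 × 2 × 3 = 1152.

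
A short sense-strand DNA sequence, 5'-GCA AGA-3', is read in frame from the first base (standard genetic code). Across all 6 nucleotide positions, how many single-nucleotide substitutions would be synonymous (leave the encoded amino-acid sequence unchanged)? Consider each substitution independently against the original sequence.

5

Codon 1 (GCA, Ala): 3 synonymous substitutions.
Codon 2 (AGA, Arg): 2 synonymous substitutions.
Total: 3 + 2 = 5.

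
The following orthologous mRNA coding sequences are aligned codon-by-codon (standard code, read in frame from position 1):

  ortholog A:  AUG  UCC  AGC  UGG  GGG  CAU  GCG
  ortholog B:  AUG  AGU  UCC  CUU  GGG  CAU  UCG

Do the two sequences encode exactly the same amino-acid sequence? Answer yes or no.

no

Codon 1: AUG Met / AUG Met — identical.
Codon 2: UCC Ser / AGU Ser — synonymous.
Codon 3: AGC Ser / UCC Ser — synonymous.
Codon 4: UGG Trp / CUU Leu — nonsynonymous.
Codon 5: GGG Gly / GGG Gly — identical.
Codon 6: CAU His / CAU His — identical.
Codon 7: GCG Ala / UCG Ser — nonsynonymous.
Nonsynonymous differences: 2 → different protein.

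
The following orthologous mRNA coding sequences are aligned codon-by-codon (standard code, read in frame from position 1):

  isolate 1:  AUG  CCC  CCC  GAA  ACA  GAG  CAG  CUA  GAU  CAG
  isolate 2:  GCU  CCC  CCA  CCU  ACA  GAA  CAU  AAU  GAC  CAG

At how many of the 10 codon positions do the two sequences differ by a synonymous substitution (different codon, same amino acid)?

Codon 1: AUG Met / GCU Ala — nonsynonymous.
Codon 2: CCC Pro / CCC Pro — identical.
Codon 3: CCC Pro / CCA Pro — synonymous.
Codon 4: GAA Glu / CCU Pro — nonsynonymous.
Codon 5: ACA Thr / ACA Thr — identical.
Codon 6: GAG Glu / GAA Glu — synonymous.
Codon 7: CAG Gln / CAU His — nonsynonymous.
Codon 8: CUA Leu / AAU Asn — nonsynonymous.
Codon 9: GAU Asp / GAC Asp — synonymous.
Codon 10: CAG Gln / CAG Gln — identical.
Synonymous differences: 3.

3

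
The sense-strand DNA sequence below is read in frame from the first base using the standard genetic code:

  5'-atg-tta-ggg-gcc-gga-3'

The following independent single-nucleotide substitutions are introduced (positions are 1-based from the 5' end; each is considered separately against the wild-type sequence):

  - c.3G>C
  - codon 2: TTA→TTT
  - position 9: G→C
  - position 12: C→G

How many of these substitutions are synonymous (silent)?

2

Codon 1: ATG (Met) → ATC (Ile) — missense.
Codon 2: TTA (Leu) → TTT (Phe) — missense.
Codon 3: GGG (Gly) → GGC (Gly) — synonymous.
Codon 4: GCC (Ala) → GCG (Ala) — synonymous.
Synonymous: 2 of 4.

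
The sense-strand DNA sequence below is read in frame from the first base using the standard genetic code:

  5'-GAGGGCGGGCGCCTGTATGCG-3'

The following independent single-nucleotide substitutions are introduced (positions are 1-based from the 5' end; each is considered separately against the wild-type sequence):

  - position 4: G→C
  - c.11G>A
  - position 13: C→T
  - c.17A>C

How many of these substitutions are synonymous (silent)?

Codon 2: GGC (Gly) → CGC (Arg) — missense.
Codon 4: CGC (Arg) → CAC (His) — missense.
Codon 5: CTG (Leu) → TTG (Leu) — synonymous.
Codon 6: TAT (Tyr) → TCT (Ser) — missense.
Synonymous: 1 of 4.

1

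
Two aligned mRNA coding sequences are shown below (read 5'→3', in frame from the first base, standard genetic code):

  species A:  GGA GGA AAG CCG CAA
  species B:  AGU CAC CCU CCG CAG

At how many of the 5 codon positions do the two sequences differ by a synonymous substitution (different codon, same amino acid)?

1

Codon 1: GGA Gly / AGU Ser — nonsynonymous.
Codon 2: GGA Gly / CAC His — nonsynonymous.
Codon 3: AAG Lys / CCU Pro — nonsynonymous.
Codon 4: CCG Pro / CCG Pro — identical.
Codon 5: CAA Gln / CAG Gln — synonymous.
Synonymous differences: 1.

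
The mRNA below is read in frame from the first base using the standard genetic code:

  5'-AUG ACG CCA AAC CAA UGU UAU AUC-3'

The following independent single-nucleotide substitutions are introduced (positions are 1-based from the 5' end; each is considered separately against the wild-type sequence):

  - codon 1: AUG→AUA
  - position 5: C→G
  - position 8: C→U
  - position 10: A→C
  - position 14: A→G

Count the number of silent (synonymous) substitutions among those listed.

0

Codon 1: AUG (Met) → AUA (Ile) — missense.
Codon 2: ACG (Thr) → AGG (Arg) — missense.
Codon 3: CCA (Pro) → CUA (Leu) — missense.
Codon 4: AAC (Asn) → CAC (His) — missense.
Codon 5: CAA (Gln) → CGA (Arg) — missense.
Synonymous: 0 of 5.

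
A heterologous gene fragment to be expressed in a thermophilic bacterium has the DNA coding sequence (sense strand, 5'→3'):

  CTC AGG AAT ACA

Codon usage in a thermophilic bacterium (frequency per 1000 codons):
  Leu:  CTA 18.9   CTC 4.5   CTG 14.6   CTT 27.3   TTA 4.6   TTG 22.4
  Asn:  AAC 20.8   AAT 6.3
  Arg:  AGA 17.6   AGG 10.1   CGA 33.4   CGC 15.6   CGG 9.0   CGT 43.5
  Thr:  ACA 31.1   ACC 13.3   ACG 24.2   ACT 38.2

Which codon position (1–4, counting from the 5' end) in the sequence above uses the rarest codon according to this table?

1

Codon 1 CTC (Leu): 4.5 per 1000.
Codon 2 AGG (Arg): 10.1 per 1000.
Codon 3 AAT (Asn): 6.3 per 1000.
Codon 4 ACA (Thr): 31.1 per 1000.
Lowest frequency is 4.5 at codon 1.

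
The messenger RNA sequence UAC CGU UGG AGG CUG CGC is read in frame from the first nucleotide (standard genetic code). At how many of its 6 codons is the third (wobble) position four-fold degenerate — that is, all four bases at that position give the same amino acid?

Codon 1 UAC (Tyr): third position 2-fold.
Codon 2 CGU (Arg): third position 4-fold.
Codon 3 UGG (Trp): third position 1-fold.
Codon 4 AGG (Arg): third position 2-fold.
Codon 5 CUG (Leu): third position 4-fold.
Codon 6 CGC (Arg): third position 4-fold.
Four-fold degenerate third positions: 3.

3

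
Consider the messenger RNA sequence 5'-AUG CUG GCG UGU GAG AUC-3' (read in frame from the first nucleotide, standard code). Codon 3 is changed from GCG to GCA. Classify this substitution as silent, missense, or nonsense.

silent

Position 9 falls in codon 3: GCG → Ala.
After the substitution the codon is GCA → Ala.
Both encode Ala, so the change is synonymous.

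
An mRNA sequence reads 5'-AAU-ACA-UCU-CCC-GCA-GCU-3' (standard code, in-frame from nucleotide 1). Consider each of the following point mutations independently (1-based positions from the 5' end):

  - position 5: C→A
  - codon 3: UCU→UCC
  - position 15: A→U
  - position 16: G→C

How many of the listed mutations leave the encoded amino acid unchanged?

2

Codon 2: ACA (Thr) → AAA (Lys) — missense.
Codon 3: UCU (Ser) → UCC (Ser) — synonymous.
Codon 5: GCA (Ala) → GCU (Ala) — synonymous.
Codon 6: GCU (Ala) → CCU (Pro) — missense.
Synonymous: 2 of 4.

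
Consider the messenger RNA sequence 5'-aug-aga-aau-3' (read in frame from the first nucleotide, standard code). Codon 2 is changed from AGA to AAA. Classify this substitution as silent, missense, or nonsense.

Position 5 falls in codon 2: AGA → Arg.
After the substitution the codon is AAA → Lys.
Arg ≠ Lys, so this is a missense mutation.

missense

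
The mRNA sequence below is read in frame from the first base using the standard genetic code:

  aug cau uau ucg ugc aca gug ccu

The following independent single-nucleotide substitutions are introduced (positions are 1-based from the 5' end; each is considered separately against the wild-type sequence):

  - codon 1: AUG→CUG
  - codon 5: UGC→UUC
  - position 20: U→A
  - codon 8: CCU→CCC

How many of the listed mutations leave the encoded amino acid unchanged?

1

Codon 1: AUG (Met) → CUG (Leu) — missense.
Codon 5: UGC (Cys) → UUC (Phe) — missense.
Codon 7: GUG (Val) → GAG (Glu) — missense.
Codon 8: CCU (Pro) → CCC (Pro) — synonymous.
Synonymous: 1 of 4.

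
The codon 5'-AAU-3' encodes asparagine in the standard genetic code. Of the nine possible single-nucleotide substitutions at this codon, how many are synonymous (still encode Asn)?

1

Position 1: none → 0 synonymous.
Position 2: none → 0 synonymous.
Position 3: AAC → 1 synonymous.
Total: 0 + 0 + 1 = 1.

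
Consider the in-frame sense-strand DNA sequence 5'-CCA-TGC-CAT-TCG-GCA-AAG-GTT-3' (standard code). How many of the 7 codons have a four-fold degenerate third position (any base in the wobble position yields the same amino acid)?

Codon 1 CCA (Pro): third position 4-fold.
Codon 2 TGC (Cys): third position 2-fold.
Codon 3 CAT (His): third position 2-fold.
Codon 4 TCG (Ser): third position 4-fold.
Codon 5 GCA (Ala): third position 4-fold.
Codon 6 AAG (Lys): third position 2-fold.
Codon 7 GTT (Val): third position 4-fold.
Four-fold degenerate third positions: 4.

4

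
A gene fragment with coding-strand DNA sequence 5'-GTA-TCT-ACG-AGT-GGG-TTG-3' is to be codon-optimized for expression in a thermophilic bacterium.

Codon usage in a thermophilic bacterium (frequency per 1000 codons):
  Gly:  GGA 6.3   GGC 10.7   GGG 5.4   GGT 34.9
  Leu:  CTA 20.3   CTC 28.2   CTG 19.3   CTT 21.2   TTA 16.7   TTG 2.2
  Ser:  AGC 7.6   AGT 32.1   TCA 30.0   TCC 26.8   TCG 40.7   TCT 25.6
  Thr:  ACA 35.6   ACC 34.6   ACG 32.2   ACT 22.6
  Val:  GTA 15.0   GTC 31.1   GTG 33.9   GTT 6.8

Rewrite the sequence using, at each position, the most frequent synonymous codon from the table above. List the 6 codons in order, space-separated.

GTG TCG ACA TCG GGT CTC

Codon 1 (Val): best is GTG at 33.9.
Codon 2 (Ser): best is TCG at 40.7.
Codon 3 (Thr): best is ACA at 35.6.
Codon 4 (Ser): best is TCG at 40.7.
Codon 5 (Gly): best is GGT at 34.9.
Codon 6 (Leu): best is CTC at 28.2.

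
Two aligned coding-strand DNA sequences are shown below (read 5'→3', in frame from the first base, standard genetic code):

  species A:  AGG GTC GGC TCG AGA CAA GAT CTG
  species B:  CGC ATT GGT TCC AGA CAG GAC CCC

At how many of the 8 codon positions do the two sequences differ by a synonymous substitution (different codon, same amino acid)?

5

Codon 1: AGG Arg / CGC Arg — synonymous.
Codon 2: GTC Val / ATT Ile — nonsynonymous.
Codon 3: GGC Gly / GGT Gly — synonymous.
Codon 4: TCG Ser / TCC Ser — synonymous.
Codon 5: AGA Arg / AGA Arg — identical.
Codon 6: CAA Gln / CAG Gln — synonymous.
Codon 7: GAT Asp / GAC Asp — synonymous.
Codon 8: CTG Leu / CCC Pro — nonsynonymous.
Synonymous differences: 5.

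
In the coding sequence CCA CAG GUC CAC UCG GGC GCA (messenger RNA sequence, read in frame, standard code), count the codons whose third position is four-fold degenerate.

5

Codon 1 CCA (Pro): third position 4-fold.
Codon 2 CAG (Gln): third position 2-fold.
Codon 3 GUC (Val): third position 4-fold.
Codon 4 CAC (His): third position 2-fold.
Codon 5 UCG (Ser): third position 4-fold.
Codon 6 GGC (Gly): third position 4-fold.
Codon 7 GCA (Ala): third position 4-fold.
Four-fold degenerate third positions: 5.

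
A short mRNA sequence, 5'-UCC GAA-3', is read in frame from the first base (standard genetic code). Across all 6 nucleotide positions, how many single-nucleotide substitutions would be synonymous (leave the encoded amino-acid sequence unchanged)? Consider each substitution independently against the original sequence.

4

Codon 1 (UCC, Ser): 3 synonymous substitutions.
Codon 2 (GAA, Glu): 1 synonymous substitution.
Total: 3 + 1 = 4.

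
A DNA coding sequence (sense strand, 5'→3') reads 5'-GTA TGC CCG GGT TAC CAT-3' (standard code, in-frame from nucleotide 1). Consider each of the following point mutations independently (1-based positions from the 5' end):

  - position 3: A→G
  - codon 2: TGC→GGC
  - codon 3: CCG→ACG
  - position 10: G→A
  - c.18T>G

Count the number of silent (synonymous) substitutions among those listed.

Codon 1: GTA (Val) → GTG (Val) — synonymous.
Codon 2: TGC (Cys) → GGC (Gly) — missense.
Codon 3: CCG (Pro) → ACG (Thr) — missense.
Codon 4: GGT (Gly) → AGT (Ser) — missense.
Codon 6: CAT (His) → CAG (Gln) — missense.
Synonymous: 1 of 5.

1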